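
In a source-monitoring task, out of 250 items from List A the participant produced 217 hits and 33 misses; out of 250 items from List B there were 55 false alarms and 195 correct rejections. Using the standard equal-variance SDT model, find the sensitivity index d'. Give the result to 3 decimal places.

H = 217/250 = 0.8680
FA = 55/250 = 0.2200
z(H) = z(0.8680) = 1.1170
z(FA) = z(0.2200) = -0.7722
d' = z(H) − z(FA) = 1.1170 − (-0.7722) = 1.8892

d' = 1.889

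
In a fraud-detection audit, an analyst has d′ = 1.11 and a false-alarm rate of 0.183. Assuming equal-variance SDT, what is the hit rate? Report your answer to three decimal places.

z(false-alarm rate) = z(0.183) = -0.9040
z(H) = z(FA) + d' = -0.9040 + 1.11 = 0.2060
hit rate = Φ(0.2060) = 0.5816

hit rate = 0.582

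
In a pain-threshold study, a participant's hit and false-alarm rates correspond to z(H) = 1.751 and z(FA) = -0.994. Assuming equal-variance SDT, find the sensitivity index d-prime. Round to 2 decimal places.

d' = z(H) − z(FA) = 1.751 − (-0.994) = 2.745

d-prime = 2.75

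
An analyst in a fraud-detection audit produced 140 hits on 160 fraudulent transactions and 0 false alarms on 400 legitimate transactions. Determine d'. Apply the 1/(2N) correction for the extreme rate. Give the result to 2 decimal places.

d' = 4.17

The false-alarm rate is 0/400 = 0, so apply the 1/(2N) correction: FA → 1/(2·400) = 0.00125.
z(H) = z(0.87500) = 1.150
z(FA) = z(0.00125) = -3.023
d' = 1.150 − (-3.023) = 4.173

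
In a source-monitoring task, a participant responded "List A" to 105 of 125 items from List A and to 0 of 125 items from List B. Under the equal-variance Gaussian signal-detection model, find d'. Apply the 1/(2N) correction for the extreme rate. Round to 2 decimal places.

The false-alarm rate is 0/125 = 0, so apply the 1/(2N) correction: FA → 1/(2·125) = 0.00400.
z(H) = z(0.84000) = 0.994
z(FA) = z(0.00400) = -2.652
d' = 0.994 − (-2.652) = 3.646

d' = 3.65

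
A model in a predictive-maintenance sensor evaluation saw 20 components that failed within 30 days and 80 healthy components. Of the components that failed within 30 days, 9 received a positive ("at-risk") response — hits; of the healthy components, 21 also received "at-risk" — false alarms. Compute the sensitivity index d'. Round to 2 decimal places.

d' = 0.51

H = 9/20 = 0.4500
FA = 21/80 = 0.2625
z(0.4500) = -0.1257, z(0.2625) = -0.6357
d' = z(H) − z(FA) = -0.1257 − (-0.6357) = 0.5100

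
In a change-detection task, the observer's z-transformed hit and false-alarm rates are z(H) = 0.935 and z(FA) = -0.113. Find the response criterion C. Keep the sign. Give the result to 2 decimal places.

C = -0.41

c = −½·[z(H) + z(FA)] = −½·(0.935 + (-0.113)) = -0.411
c < 0: the observer has a liberal response bias.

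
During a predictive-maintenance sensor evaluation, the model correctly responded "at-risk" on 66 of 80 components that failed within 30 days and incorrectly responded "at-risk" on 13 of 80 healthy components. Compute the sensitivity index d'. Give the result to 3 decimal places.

d' = 1.919

H = 66/80 = 0.8250
FA = 13/80 = 0.1625
z(H) = 0.9346
z(FA) = -0.9842
d' = z(H) − z(FA) = 0.9346 − (-0.9842) = 1.9188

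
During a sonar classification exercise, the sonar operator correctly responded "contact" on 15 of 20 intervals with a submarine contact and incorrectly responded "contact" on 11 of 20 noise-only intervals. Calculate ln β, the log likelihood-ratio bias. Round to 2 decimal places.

ln β = -0.22

H = 15/20 = 0.7500
FA = 11/20 = 0.5500
Φ⁻¹(0.7500) = 0.674, Φ⁻¹(0.5500) = 0.126
ln β = −½·[z(H)² − z(FA)²] = −0.5 × (0.454 − 0.016) = -0.219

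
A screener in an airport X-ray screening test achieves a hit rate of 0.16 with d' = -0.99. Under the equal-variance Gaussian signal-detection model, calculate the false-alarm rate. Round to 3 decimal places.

false-alarm rate = 0.498

z(hit rate) = z(0.16) = -0.9945
z(FA) = z(H) − d' = -0.9945 − (-0.99) = -0.0045
false-alarm rate = Φ(-0.0045) = 0.4982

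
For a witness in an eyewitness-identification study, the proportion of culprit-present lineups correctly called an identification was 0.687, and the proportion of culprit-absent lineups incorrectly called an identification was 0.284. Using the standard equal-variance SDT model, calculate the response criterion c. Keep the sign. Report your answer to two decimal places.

c = 0.04

z(H) = z(0.687) = 0.487
z(FA) = z(0.284) = -0.571
c = −½·[z(H) + z(FA)] = −0.5 × (0.487 + (-0.571)) = 0.042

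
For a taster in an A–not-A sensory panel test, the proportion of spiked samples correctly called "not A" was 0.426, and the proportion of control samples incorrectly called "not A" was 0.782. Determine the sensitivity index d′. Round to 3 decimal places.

d′ = -0.966

z(0.426) = -0.1866, z(0.782) = 0.7790
d' = z(H) − z(FA) = -0.1866 − 0.7790 = -0.9656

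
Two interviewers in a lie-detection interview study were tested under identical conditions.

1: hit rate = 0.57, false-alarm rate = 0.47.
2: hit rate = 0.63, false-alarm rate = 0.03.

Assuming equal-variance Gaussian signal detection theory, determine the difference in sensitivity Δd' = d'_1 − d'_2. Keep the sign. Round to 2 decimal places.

Δd' = -1.96

1: z(0.57) = 0.176, z(0.47) = -0.075, d' = 0.251
2: z(0.63) = 0.332, z(0.03) = -1.881, d' = 2.213
Δd' = d'_1 − d'_2 = 0.251 − 2.213 = -1.962
2 has the higher sensitivity.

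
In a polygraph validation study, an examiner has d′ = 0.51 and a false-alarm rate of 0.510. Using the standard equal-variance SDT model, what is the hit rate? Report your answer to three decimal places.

hit rate = 0.704

z(false-alarm rate) = z(0.510) = 0.0251
z(H) = z(FA) + d' = 0.0251 + 0.51 = 0.5351
hit rate = Φ(0.5351) = 0.7037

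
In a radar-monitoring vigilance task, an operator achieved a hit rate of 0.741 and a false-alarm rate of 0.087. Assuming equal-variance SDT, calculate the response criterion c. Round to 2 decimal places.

z(0.741) = 0.6464, z(0.087) = -1.3595
c = −½·[z(H) + z(FA)] = −0.5 × (0.6464 + (-1.3595)) = 0.35655

c = 0.36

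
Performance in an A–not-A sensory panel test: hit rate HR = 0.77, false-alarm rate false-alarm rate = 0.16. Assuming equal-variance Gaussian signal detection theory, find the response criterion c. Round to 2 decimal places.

c = 0.13

z(0.77) = 0.739, z(0.16) = -0.994
c = −½·[z(H) + z(FA)] = −0.5 × (0.739 + (-0.994)) = 0.1275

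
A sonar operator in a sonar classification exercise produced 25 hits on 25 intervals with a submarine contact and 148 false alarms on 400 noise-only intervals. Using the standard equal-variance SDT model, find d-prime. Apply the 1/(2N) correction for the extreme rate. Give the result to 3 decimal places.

d-prime = 2.386

The hit rate is 25/25 = 1, so apply the 1/(2N) correction: H → 1 − 1/(2·25) = 0.98000.
z(H) = z(0.98000) = 2.0537
z(FA) = z(0.37000) = -0.3319
d' = 2.0537 − (-0.3319) = 2.3856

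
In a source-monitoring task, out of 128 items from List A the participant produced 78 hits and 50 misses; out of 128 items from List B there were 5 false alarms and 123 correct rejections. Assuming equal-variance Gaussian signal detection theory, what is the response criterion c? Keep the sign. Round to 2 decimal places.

H = 78/128 = 0.6094
FA = 5/128 = 0.0391
Φ⁻¹(0.6094) = 0.278, Φ⁻¹(0.0391) = -1.761
c = −½·[z(H) + z(FA)] = −0.5 × (0.278 + (-1.761)) = 0.7415

c = 0.74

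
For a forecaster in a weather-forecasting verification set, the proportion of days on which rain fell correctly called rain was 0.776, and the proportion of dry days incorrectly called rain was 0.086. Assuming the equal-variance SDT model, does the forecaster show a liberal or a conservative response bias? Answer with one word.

z(H) = 0.759, z(FA) = -1.366
c = −½·(z(H) + z(FA)) = 0.3035
c > 0 → conservative criterion (biased toward responding “no”).

conservative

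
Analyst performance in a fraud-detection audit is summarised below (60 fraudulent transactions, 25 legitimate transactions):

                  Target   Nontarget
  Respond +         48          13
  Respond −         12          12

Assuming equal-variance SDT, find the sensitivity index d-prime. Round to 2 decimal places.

H = 48/60 = 0.8000
FA = 13/25 = 0.5200
Φ⁻¹(H) = 0.8416
Φ⁻¹(FA) = 0.0502
d' = z(H) − z(FA) = 0.8416 − 0.0502 = 0.7914

d-prime = 0.79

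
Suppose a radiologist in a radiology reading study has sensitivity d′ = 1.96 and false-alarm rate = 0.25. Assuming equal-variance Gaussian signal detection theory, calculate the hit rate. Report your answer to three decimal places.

z(false-alarm rate) = z(0.25) = -0.6745
z(H) = z(FA) + d' = -0.6745 + 1.96 = 1.2855
hit rate = Φ(1.2855) = 0.9007

hit rate = 0.901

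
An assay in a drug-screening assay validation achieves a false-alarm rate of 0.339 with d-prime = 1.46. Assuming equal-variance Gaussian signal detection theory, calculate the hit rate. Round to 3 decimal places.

hit rate = 0.852

z(false-alarm rate) = z(0.339) = -0.4152
z(H) = z(FA) + d' = -0.4152 + 1.46 = 1.0448
hit rate = Φ(1.0448) = 0.8519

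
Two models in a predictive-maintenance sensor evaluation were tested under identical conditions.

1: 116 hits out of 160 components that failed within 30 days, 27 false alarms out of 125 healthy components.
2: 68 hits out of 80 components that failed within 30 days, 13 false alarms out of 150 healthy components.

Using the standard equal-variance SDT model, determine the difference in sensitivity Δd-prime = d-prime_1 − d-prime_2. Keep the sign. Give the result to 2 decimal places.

1: z(0.7250) = 0.598, z(0.2160) = -0.786, d' = 1.384
2: z(0.8500) = 1.036, z(0.0867) = -1.361, d' = 2.397
Δd' = d'_1 − d'_2 = 1.384 − 2.397 = -1.013
2 has the higher sensitivity.

Δd-prime = -1.01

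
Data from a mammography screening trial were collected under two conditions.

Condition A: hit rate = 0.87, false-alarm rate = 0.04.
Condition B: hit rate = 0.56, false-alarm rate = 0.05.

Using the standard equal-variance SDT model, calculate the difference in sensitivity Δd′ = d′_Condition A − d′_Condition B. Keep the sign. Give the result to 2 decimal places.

Condition A: z(0.87) = 1.126, z(0.04) = -1.751, d' = 2.877
Condition B: z(0.56) = 0.151, z(0.05) = -1.645, d' = 1.796
Δd' = d'_Condition A − d'_Condition B = 2.877 − 1.796 = 1.081
Condition A has the higher sensitivity.

Δd′ = 1.08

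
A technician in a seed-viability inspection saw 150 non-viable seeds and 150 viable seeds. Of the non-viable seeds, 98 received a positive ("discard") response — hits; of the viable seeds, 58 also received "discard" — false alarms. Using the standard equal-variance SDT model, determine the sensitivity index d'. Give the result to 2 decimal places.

H = 98/150 = 0.6533
FA = 58/150 = 0.3867
z(H) = 0.3942
z(FA) = -0.2879
d' = z(H) − z(FA) = 0.3942 − (-0.2879) = 0.6821

d' = 0.68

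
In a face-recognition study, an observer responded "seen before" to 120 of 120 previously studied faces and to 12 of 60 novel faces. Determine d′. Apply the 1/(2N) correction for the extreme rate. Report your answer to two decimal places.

The hit rate is 120/120 = 1, so apply the 1/(2N) correction: H → 1 − 1/(2·120) = 0.99583.
z(H) = z(0.99583) = 2.638
z(FA) = z(0.20000) = -0.842
d' = 2.638 − (-0.842) = 3.480

d′ = 3.48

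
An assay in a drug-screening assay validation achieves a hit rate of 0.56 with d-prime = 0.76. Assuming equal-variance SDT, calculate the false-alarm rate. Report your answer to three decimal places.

z(hit rate) = z(0.56) = 0.1510
z(FA) = z(H) − d' = 0.1510 − 0.76 = -0.6090
false-alarm rate = Φ(-0.6090) = 0.2713

false-alarm rate = 0.271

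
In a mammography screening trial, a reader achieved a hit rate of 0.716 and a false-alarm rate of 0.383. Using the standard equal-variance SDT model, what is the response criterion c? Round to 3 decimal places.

c = -0.137

z(H) = z(0.716) = 0.5710
z(FA) = z(0.383) = -0.2976
c = −½·[z(H) + z(FA)] = −0.5 × (0.5710 + (-0.2976)) = -0.1367
c < 0: the reader has a liberal response bias.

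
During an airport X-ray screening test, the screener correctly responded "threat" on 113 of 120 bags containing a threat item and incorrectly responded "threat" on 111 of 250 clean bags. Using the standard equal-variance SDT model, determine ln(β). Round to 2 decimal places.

ln β = -1.22

H = 113/120 = 0.9417
FA = 111/250 = 0.4440
z(H) = z(0.9417) = 1.569
z(FA) = z(0.4440) = -0.141
ln β = −½·[z(H)² − z(FA)²] = −0.5 × (2.462 − 0.020) = -1.221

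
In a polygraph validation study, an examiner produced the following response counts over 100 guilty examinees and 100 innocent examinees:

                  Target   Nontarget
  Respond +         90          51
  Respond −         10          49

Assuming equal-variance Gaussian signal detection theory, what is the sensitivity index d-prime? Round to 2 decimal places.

d-prime = 1.26

H = 90/100 = 0.9000
FA = 51/100 = 0.5100
z(H) = z(0.9000) = 1.282
z(FA) = z(0.5100) = 0.025
d' = z(H) − z(FA) = 1.282 − 0.025 = 1.257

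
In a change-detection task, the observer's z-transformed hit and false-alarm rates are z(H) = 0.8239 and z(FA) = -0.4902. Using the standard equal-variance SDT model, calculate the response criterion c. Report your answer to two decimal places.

c = -0.17

c = −½·[z(H) + z(FA)] = −½·(0.8239 + (-0.4902)) = -0.16685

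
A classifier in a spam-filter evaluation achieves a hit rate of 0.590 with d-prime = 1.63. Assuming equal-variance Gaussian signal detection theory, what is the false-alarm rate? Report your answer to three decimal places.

false-alarm rate = 0.080

z(hit rate) = z(0.590) = 0.2275
z(FA) = z(H) − d' = 0.2275 − 1.63 = -1.4025
false-alarm rate = Φ(-1.4025) = 0.0804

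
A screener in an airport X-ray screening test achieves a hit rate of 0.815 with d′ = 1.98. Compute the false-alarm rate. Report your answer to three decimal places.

false-alarm rate = 0.139

z(hit rate) = z(0.815) = 0.8965
z(FA) = z(H) − d' = 0.8965 − 1.98 = -1.0835
false-alarm rate = Φ(-1.0835) = 0.1393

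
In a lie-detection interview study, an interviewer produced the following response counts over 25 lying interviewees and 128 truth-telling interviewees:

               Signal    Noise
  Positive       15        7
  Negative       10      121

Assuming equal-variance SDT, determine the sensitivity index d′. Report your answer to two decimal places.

H = 15/25 = 0.6000
FA = 7/128 = 0.0547
z(H) = z(0.6000) = 0.253
z(FA) = z(0.0547) = -1.601
d' = z(H) − z(FA) = 0.253 − (-1.601) = 1.854

d′ = 1.85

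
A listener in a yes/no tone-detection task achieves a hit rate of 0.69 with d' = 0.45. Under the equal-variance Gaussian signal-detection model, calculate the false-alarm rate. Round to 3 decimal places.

z(hit rate) = z(0.69) = 0.4959
z(FA) = z(H) − d' = 0.4959 − 0.45 = 0.0459
false-alarm rate = Φ(0.0459) = 0.5183

false-alarm rate = 0.518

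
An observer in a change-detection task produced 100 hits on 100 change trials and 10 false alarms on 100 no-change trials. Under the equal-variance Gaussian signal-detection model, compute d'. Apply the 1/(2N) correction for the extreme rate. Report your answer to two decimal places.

The hit rate is 100/100 = 1, so apply the 1/(2N) correction: H → 1 − 1/(2·100) = 0.99500.
z(H) = z(0.99500) = 2.576
z(FA) = z(0.10000) = -1.282
d' = 2.576 − (-1.282) = 3.858

d' = 3.86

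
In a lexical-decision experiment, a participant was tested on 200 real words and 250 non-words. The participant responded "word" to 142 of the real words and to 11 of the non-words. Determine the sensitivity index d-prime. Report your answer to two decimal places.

H = 142/200 = 0.7100
FA = 11/250 = 0.0440
z(H) = z(0.7100) = 0.553
z(FA) = z(0.0440) = -1.706
d' = z(H) − z(FA) = 0.553 − (-1.706) = 2.259

d-prime = 2.26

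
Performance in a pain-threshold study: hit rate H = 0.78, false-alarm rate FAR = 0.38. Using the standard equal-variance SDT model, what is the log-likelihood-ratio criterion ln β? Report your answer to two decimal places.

ln β = -0.25

z(H) = z(0.78) = 0.772
z(FA) = z(0.38) = -0.305
ln β = −½·[z(H)² − z(FA)²] = −0.5 × (0.596 − 0.093) = -0.2515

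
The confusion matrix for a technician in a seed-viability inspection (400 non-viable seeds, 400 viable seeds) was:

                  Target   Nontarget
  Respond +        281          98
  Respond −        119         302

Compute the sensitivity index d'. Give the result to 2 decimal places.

H = 281/400 = 0.7025
FA = 98/400 = 0.2450
Φ⁻¹(0.7025) = 0.532, Φ⁻¹(0.2450) = -0.690
d' = z(H) − z(FA) = 0.532 − (-0.690) = 1.222

d' = 1.22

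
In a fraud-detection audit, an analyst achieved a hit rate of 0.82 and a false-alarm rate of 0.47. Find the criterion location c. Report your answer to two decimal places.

c = -0.42

Φ⁻¹(H) = Φ⁻¹(0.82) = 0.9154
Φ⁻¹(FA) = Φ⁻¹(0.47) = -0.0753
c = −½·[z(H) + z(FA)] = −0.5 × (0.9154 + (-0.0753)) = -0.42005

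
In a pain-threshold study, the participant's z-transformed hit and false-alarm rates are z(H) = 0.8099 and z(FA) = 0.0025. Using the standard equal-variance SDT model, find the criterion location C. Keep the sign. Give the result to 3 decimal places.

C = -0.406

c = −½·[z(H) + z(FA)] = −½·(0.8099 + 0.0025) = -0.4062
c < 0: the participant has a liberal response bias.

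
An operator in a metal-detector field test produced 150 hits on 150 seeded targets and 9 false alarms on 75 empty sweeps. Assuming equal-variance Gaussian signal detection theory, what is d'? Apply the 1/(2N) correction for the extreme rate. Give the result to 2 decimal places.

The hit rate is 150/150 = 1, so apply the 1/(2N) correction: H → 1 − 1/(2·150) = 0.99667.
z(H) = z(0.99667) = 2.713
z(FA) = z(0.12000) = -1.175
d' = 2.713 − (-1.175) = 3.888

d' = 3.89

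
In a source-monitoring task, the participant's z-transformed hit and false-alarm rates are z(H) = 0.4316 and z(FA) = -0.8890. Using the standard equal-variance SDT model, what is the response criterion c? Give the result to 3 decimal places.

c = −½·[z(H) + z(FA)] = −½·(0.4316 + (-0.8890)) = 0.2287
c > 0: the participant has a conservative response bias.

c = 0.229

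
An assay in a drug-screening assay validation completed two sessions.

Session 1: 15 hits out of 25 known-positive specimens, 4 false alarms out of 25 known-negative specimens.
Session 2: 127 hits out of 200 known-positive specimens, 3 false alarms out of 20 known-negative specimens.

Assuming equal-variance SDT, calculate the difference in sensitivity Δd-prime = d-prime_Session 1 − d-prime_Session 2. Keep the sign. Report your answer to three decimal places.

Δd-prime = -0.134

Session 1: z(0.6000) = 0.2533, z(0.1600) = -0.9945, d' = 1.2478
Session 2: z(0.6350) = 0.3451, z(0.1500) = -1.0364, d' = 1.3815
Δd' = d'_Session 1 − d'_Session 2 = 1.2478 − 1.3815 = -0.1337
Session 2 has the higher sensitivity.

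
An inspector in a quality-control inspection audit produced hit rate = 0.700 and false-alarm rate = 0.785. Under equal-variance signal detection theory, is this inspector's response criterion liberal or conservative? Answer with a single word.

liberal

z(H) = 0.524, z(FA) = 0.789
c = −½·(z(H) + z(FA)) = -0.6565
c < 0 → liberal criterion (biased toward responding “yes”).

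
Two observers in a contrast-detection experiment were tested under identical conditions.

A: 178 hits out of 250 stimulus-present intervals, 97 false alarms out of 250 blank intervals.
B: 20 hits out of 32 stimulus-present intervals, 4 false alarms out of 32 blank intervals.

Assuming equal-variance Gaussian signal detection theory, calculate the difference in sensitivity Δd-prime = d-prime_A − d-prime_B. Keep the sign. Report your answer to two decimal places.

Δd-prime = -0.63

A: z(0.7120) = 0.559, z(0.3880) = -0.285, d' = 0.844
B: z(0.6250) = 0.319, z(0.1250) = -1.150, d' = 1.469
Δd' = d'_A − d'_B = 0.844 − 1.469 = -0.625
B has the higher sensitivity.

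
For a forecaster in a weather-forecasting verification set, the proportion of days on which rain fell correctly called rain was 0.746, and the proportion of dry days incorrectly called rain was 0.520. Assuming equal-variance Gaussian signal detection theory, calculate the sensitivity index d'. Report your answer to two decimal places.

d' = 0.61

Φ⁻¹(0.746) = 0.6620, Φ⁻¹(0.520) = 0.0502
d' = z(H) − z(FA) = 0.6620 − 0.0502 = 0.6118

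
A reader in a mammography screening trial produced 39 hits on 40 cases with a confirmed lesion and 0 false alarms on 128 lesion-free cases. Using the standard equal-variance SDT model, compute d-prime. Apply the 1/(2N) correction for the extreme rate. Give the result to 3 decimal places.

d-prime = 4.620

The false-alarm rate is 0/128 = 0, so apply the 1/(2N) correction: FA → 1/(2·128) = 0.00391.
z(H) = z(0.97500) = 1.9600
z(FA) = z(0.00391) = -2.6597
d' = 1.9600 − (-2.6597) = 4.6197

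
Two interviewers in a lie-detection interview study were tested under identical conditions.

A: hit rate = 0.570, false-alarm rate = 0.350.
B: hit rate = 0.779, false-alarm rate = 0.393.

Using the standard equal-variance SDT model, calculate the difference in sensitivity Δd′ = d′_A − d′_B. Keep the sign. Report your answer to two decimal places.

Δd′ = -0.48

A: z(0.570) = 0.176, z(0.350) = -0.385, d' = 0.561
B: z(0.779) = 0.769, z(0.393) = -0.272, d' = 1.041
Δd' = d'_A − d'_B = 0.561 − 1.041 = -0.480
B has the higher sensitivity.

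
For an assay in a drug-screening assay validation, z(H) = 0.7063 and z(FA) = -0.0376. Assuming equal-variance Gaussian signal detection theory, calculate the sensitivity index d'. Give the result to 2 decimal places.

d' = z(H) − z(FA) = 0.7063 − (-0.0376) = 0.7439

d' = 0.74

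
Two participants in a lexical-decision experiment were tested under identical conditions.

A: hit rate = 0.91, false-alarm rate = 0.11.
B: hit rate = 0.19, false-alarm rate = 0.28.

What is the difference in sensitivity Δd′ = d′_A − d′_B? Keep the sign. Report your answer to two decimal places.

A: z(0.91) = 1.341, z(0.11) = -1.227, d' = 2.568
B: z(0.19) = -0.878, z(0.28) = -0.583, d' = -0.295
Δd' = d'_A − d'_B = 2.568 − (-0.295) = 2.863
A has the higher sensitivity.

Δd′ = 2.86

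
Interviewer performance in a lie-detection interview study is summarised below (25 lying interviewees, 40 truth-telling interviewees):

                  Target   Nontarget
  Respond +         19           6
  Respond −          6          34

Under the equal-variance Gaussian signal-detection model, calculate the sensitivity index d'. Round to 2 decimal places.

d' = 1.74

H = 19/25 = 0.7600
FA = 6/40 = 0.1500
Φ⁻¹(0.7600) = 0.7063, Φ⁻¹(0.1500) = -1.0364
d' = z(H) − z(FA) = 0.7063 − (-1.0364) = 1.7427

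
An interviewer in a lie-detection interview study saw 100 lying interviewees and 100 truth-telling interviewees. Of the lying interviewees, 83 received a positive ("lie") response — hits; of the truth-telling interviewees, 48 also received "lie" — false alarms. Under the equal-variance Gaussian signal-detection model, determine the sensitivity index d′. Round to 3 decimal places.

H = 83/100 = 0.8300
FA = 48/100 = 0.4800
Φ⁻¹(H) = 0.9542
Φ⁻¹(FA) = -0.0502
d' = z(H) − z(FA) = 0.9542 − (-0.0502) = 1.0044

d′ = 1.004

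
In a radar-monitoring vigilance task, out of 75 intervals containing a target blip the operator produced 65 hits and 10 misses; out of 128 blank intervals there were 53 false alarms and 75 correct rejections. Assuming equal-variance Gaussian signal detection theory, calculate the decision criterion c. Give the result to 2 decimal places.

c = -0.45

H = 65/75 = 0.8667
FA = 53/128 = 0.4141
z(H) = z(0.8667) = 1.111
z(FA) = z(0.4141) = -0.217
c = −½·[z(H) + z(FA)] = −0.5 × (1.111 + (-0.217)) = -0.447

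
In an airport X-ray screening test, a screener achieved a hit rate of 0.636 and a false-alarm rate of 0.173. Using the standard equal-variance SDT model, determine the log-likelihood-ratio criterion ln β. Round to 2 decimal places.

ln β = 0.38

Φ⁻¹(0.636) = 0.348, Φ⁻¹(0.173) = -0.942
ln β = −½·[z(H)² − z(FA)²] = −0.5 × (0.121 − 0.887) = 0.383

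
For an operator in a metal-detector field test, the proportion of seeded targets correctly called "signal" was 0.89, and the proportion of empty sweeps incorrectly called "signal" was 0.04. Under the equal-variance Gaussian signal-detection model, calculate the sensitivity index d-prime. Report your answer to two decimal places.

d-prime = 2.98

Φ⁻¹(0.89) = 1.2265, Φ⁻¹(0.04) = -1.7507
d' = z(H) − z(FA) = 1.2265 − (-1.7507) = 2.9772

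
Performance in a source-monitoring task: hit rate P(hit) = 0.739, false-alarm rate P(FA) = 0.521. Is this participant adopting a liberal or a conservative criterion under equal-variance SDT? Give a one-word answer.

z(H) = 0.640, z(FA) = 0.053
c = −½·(z(H) + z(FA)) = -0.3465
c < 0 → liberal criterion (biased toward responding “yes”).

liberal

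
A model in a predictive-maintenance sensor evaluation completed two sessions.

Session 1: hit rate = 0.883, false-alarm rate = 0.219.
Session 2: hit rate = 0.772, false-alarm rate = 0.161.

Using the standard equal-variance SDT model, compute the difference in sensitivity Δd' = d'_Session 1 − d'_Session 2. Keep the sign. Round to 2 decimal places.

Session 1: z(0.883) = 1.190, z(0.219) = -0.776, d' = 1.966
Session 2: z(0.772) = 0.745, z(0.161) = -0.990, d' = 1.735
Δd' = d'_Session 1 − d'_Session 2 = 1.966 − 1.735 = 0.231
Session 1 has the higher sensitivity.

Δd' = 0.23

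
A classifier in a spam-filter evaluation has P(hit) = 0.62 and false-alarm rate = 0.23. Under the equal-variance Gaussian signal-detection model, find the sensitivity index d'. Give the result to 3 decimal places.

d' = 1.044

z(H) = 0.3055
z(FA) = -0.7388
d' = z(H) − z(FA) = 0.3055 − (-0.7388) = 1.0443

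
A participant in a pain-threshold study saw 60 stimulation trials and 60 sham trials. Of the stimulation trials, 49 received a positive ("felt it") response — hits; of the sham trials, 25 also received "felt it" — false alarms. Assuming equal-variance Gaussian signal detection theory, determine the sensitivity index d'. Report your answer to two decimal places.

d' = 1.11

H = 49/60 = 0.8167
FA = 25/60 = 0.4167
z(H) = z(0.8167) = 0.903
z(FA) = z(0.4167) = -0.210
d' = z(H) − z(FA) = 0.903 − (-0.210) = 1.113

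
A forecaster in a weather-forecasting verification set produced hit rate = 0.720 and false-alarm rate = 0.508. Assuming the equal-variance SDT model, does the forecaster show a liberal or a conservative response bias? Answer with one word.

z(H) = 0.583, z(FA) = 0.020
c = −½·(z(H) + z(FA)) = -0.3015
c < 0 → liberal criterion (biased toward responding “yes”).

liberal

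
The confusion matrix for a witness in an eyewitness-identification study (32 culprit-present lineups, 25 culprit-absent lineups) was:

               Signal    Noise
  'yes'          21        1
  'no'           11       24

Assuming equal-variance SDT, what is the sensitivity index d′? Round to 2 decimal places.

H = 21/32 = 0.6562
FA = 1/25 = 0.0400
z(H) = z(0.6562) = 0.402
z(FA) = z(0.0400) = -1.751
d' = z(H) − z(FA) = 0.402 − (-1.751) = 2.153

d′ = 2.15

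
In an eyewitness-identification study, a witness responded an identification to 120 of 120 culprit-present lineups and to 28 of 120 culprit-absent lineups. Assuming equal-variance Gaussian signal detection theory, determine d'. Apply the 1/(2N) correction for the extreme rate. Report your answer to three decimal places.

d' = 3.366

The hit rate is 120/120 = 1, so apply the 1/(2N) correction: H → 1 − 1/(2·120) = 0.99583.
z(H) = z(0.99583) = 2.6380
z(FA) = z(0.23333) = -0.7279
d' = 2.6380 − (-0.7279) = 3.3659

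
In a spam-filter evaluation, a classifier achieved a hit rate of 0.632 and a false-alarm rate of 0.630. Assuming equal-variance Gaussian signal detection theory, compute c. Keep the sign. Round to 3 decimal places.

c = -0.335

z(H) = 0.3372
z(FA) = 0.3319
c = −½·[z(H) + z(FA)] = −0.5 × (0.3372 + 0.3319) = -0.33455
c < 0: the classifier has a liberal response bias.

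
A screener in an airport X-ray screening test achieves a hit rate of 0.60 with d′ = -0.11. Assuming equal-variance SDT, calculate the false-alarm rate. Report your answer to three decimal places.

z(hit rate) = z(0.60) = 0.2533
z(FA) = z(H) − d' = 0.2533 − (-0.11) = 0.3633
false-alarm rate = Φ(0.3633) = 0.6418

false-alarm rate = 0.642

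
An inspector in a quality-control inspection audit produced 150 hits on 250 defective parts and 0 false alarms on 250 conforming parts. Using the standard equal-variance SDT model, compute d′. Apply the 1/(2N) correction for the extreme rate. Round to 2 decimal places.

The false-alarm rate is 0/250 = 0, so apply the 1/(2N) correction: FA → 1/(2·250) = 0.00200.
z(H) = z(0.60000) = 0.253
z(FA) = z(0.00200) = -2.878
d' = 0.253 − (-2.878) = 3.131

d′ = 3.13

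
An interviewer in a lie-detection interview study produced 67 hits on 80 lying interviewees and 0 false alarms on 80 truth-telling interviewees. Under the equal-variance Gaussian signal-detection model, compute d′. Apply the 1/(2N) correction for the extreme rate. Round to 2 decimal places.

The false-alarm rate is 0/80 = 0, so apply the 1/(2N) correction: FA → 1/(2·80) = 0.00625.
z(H) = z(0.83750) = 0.984
z(FA) = z(0.00625) = -2.498
d' = 0.984 − (-2.498) = 3.482

d′ = 3.48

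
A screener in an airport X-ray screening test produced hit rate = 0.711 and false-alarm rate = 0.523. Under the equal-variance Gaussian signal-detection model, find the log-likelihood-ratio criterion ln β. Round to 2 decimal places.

z(H) = 0.556
z(FA) = 0.058
ln β = −½·[z(H)² − z(FA)²] = −0.5 × (0.309 − 0.003) = -0.153

ln β = -0.15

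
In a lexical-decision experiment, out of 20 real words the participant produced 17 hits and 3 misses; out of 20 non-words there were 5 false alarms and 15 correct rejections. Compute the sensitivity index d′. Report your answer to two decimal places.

d′ = 1.71

H = 17/20 = 0.8500
FA = 5/20 = 0.2500
z(H) = z(0.8500) = 1.0364
z(FA) = z(0.2500) = -0.6745
d' = z(H) − z(FA) = 1.0364 − (-0.6745) = 1.7109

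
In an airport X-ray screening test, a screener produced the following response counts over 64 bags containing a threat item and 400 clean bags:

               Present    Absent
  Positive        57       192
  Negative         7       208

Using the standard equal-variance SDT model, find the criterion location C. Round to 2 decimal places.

H = 57/64 = 0.8906
FA = 192/400 = 0.4800
z(0.8906) = 1.230, z(0.4800) = -0.050
c = −½·[z(H) + z(FA)] = −0.5 × (1.230 + (-0.050)) = -0.590
c < 0: the screener has a liberal response bias.

C = -0.59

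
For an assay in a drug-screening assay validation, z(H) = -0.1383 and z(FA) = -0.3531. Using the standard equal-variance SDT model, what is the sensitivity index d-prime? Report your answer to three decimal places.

d-prime = 0.215

d' = z(H) − z(FA) = -0.1383 − (-0.3531) = 0.2148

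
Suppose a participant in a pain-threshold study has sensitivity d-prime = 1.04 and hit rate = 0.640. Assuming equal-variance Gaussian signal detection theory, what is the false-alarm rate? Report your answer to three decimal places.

false-alarm rate = 0.248

z(hit rate) = z(0.640) = 0.3585
z(FA) = z(H) − d' = 0.3585 − 1.04 = -0.6815
false-alarm rate = Φ(-0.6815) = 0.2478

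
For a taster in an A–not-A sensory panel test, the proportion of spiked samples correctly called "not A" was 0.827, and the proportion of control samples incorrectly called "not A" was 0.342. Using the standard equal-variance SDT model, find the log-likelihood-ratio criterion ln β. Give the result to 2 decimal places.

ln β = -0.36

z(H) = 0.942
z(FA) = -0.407
ln β = −½·[z(H)² − z(FA)²] = −0.5 × (0.887 − 0.166) = -0.3605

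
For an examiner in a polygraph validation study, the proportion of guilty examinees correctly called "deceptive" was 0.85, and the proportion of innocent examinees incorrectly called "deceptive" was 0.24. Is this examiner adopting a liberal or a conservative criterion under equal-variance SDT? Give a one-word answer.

z(H) = 1.036, z(FA) = -0.706
c = −½·(z(H) + z(FA)) = -0.165
c < 0 → liberal criterion (biased toward responding “yes”).

liberal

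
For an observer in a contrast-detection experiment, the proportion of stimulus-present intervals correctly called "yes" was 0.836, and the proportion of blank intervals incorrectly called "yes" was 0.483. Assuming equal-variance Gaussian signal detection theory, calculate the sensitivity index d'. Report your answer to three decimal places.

Φ⁻¹(0.836) = 0.9782, Φ⁻¹(0.483) = -0.0426
d' = z(H) − z(FA) = 0.9782 − (-0.0426) = 1.0208

d' = 1.021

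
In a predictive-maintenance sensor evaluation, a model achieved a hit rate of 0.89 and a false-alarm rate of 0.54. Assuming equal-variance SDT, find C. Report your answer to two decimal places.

C = -0.66

z(H) = 1.2265
z(FA) = 0.1004
c = −½·[z(H) + z(FA)] = −0.5 × (1.2265 + 0.1004) = -0.66345
c < 0: the model has a liberal response bias.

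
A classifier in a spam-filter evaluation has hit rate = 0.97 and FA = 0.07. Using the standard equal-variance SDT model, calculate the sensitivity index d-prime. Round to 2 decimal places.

z(H) = z(0.97) = 1.8808
z(FA) = z(0.07) = -1.4758
d' = z(H) − z(FA) = 1.8808 − (-1.4758) = 3.3566

d-prime = 3.36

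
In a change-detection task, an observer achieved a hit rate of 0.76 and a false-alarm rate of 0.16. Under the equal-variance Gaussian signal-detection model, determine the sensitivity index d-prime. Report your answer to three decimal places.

z(H) = z(0.76) = 0.7063
z(FA) = z(0.16) = -0.9945
d' = z(H) − z(FA) = 0.7063 − (-0.9945) = 1.7008

d-prime = 1.701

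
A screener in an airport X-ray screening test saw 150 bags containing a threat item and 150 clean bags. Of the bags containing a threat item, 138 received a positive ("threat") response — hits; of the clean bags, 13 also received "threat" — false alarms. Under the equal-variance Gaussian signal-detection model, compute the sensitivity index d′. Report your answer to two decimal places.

d′ = 2.77

H = 138/150 = 0.9200
FA = 13/150 = 0.0867
z(H) = z(0.9200) = 1.4051
z(FA) = z(0.0867) = -1.3614
d' = z(H) − z(FA) = 1.4051 − (-1.3614) = 2.7665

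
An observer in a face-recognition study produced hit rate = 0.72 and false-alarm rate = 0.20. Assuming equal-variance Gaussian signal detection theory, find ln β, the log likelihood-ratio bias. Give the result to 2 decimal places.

Φ⁻¹(0.72) = 0.583, Φ⁻¹(0.20) = -0.842
ln β = −½·[z(H)² − z(FA)²] = −0.5 × (0.340 − 0.709) = 0.1845

ln β = 0.18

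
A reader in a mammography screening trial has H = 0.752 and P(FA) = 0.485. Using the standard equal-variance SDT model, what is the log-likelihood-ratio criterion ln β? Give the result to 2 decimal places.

ln β = -0.23

z(0.752) = 0.681, z(0.485) = -0.038
ln β = −½·[z(H)² − z(FA)²] = −0.5 × (0.464 − 0.001) = -0.2315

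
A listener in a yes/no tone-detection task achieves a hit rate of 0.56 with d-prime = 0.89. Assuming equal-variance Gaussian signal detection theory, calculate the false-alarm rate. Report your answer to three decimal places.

z(hit rate) = z(0.56) = 0.1510
z(FA) = z(H) − d' = 0.1510 − 0.89 = -0.7390
false-alarm rate = Φ(-0.7390) = 0.2300

false-alarm rate = 0.230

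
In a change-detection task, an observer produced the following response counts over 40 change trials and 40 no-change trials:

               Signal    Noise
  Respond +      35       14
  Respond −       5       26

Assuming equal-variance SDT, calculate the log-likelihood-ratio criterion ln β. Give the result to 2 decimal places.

H = 35/40 = 0.8750
FA = 14/40 = 0.3500
z(H) = 1.150
z(FA) = -0.385
ln β = −½·[z(H)² − z(FA)²] = −0.5 × (1.323 − 0.148) = -0.5875

ln β = -0.59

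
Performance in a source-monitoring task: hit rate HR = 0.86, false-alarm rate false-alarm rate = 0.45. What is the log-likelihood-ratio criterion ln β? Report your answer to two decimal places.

ln β = -0.58

z(H) = z(0.86) = 1.080
z(FA) = z(0.45) = -0.126
ln β = −½·[z(H)² − z(FA)²] = −0.5 × (1.166 − 0.016) = -0.575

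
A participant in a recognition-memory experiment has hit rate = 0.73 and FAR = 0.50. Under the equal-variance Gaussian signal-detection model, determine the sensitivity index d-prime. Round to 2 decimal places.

d-prime = 0.61

z(0.73) = 0.613, z(0.50) = 0.000
d' = z(H) − z(FA) = 0.613 − 0.000 = 0.613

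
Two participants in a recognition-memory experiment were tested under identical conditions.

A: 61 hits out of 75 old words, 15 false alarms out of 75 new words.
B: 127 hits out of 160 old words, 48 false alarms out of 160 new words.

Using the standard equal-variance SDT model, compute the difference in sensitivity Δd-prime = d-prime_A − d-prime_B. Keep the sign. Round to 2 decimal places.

Δd-prime = 0.39

A: z(0.8133) = 0.890, z(0.2000) = -0.842, d' = 1.732
B: z(0.7937) = 0.819, z(0.3000) = -0.524, d' = 1.343
Δd' = d'_A − d'_B = 1.732 − 1.343 = 0.389
A has the higher sensitivity.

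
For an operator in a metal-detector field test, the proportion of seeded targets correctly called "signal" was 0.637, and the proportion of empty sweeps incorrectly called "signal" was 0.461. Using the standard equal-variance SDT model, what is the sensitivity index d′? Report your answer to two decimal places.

z(0.637) = 0.350, z(0.461) = -0.098
d' = z(H) − z(FA) = 0.350 − (-0.098) = 0.448

d′ = 0.45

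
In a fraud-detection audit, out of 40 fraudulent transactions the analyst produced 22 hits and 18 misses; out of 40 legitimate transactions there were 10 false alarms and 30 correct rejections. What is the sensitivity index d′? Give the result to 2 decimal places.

H = 22/40 = 0.5500
FA = 10/40 = 0.2500
Φ⁻¹(H) = Φ⁻¹(0.5500) = 0.126
Φ⁻¹(FA) = Φ⁻¹(0.2500) = -0.674
d' = z(H) − z(FA) = 0.126 − (-0.674) = 0.800

d′ = 0.80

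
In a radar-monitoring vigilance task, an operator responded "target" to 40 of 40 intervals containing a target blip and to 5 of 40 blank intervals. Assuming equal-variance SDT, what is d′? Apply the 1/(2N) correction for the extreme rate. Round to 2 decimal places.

The hit rate is 40/40 = 1, so apply the 1/(2N) correction: H → 1 − 1/(2·40) = 0.98750.
z(H) = z(0.98750) = 2.241
z(FA) = z(0.12500) = -1.150
d' = 2.241 − (-1.150) = 3.391

d′ = 3.39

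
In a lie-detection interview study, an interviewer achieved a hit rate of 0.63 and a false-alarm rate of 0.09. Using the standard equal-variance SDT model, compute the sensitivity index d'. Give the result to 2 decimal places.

z(0.63) = 0.3319, z(0.09) = -1.3408
d' = z(H) − z(FA) = 0.3319 − (-1.3408) = 1.6727

d' = 1.67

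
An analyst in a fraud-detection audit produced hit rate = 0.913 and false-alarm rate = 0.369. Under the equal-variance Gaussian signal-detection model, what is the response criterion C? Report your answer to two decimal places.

z(H) = z(0.913) = 1.3595
z(FA) = z(0.369) = -0.3345
c = −½·[z(H) + z(FA)] = −0.5 × (1.3595 + (-0.3345)) = -0.5125
c < 0: the analyst has a liberal response bias.

C = -0.51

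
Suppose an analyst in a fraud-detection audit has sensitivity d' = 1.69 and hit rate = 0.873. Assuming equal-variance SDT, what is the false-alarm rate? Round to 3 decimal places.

false-alarm rate = 0.291

z(hit rate) = z(0.873) = 1.1407
z(FA) = z(H) − d' = 1.1407 − 1.69 = -0.5493
false-alarm rate = Φ(-0.5493) = 0.2914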